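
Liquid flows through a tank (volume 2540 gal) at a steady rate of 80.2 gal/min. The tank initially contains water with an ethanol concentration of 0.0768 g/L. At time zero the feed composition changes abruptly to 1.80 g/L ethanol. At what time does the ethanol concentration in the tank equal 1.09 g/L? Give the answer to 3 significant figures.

Species balance: V dC/dt = Q(C_in − C) ⇒ τ = V/Q = 31.671 min.
C(t) = C_in + (C₀ − C_in) e^(−t/τ). Set C = 1.09 and solve for t:
e^(−t/τ) = (C − C_in)/(C₀ − C_in) = (1.09 − 1.80)/(0.0768 − 1.80) = 0.41202
t = −τ ln(…) = 31.671 × 0.88667 = 28.082 min.

28.1 min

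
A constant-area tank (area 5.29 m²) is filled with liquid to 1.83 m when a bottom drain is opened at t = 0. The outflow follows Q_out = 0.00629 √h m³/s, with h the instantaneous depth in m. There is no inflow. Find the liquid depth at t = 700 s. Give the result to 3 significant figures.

0.877 m

Accumulation of liquid (constant cross-section A): A dh/dt = −0.00629 √h.
∫ h^(−1/2) dh = −(0.00629/A) ∫ dt, giving 2√h = 2√h₀ − (0.00629/A) t.
√h = √1.83 − 0.00629·700/(2·5.29) = 1.3528 − 0.41616 = 0.93661.
h = 0.93661² = 0.87724 m.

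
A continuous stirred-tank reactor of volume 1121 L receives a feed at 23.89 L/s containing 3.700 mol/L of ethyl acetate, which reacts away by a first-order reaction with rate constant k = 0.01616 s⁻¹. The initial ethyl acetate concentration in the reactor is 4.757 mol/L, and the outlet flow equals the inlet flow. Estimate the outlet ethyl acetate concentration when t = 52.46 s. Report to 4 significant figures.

2.476 mol/L

Species balance: V dC/dt = Q C_in − Q C − k V C.
dC/dt = (Q/V) C_in − (Q/V + k) C; effective rate a = Q/V + k = 0.0213113 + 0.01616 = 0.0374713 s⁻¹.
C_ss = Q C_in/(Q + kV) = 2.10433 mol/L; C(t) = C_ss + (C₀ − C_ss) e^(−a t).
C(52.46) = 2.10433 + (2.65267)·e^(−0.0374713·52.46) = 2.10433 + (2.65267)·0.140051 = 2.47584 mol/L.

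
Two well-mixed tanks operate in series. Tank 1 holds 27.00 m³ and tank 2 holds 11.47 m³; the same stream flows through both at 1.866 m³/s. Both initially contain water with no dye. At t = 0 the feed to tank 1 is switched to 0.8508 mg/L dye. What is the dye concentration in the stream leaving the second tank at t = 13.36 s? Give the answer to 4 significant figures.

Time constants: τᵢ = Vᵢ/Q for each well-mixed tank.
τ₁ = 27.00/1.866 = 14.4695 s; τ₂ = 11.47/1.866 = 6.14684 s.
Solving the cascade with C₁(0)=C₂(0)=0 gives C₂(t) = C_in[1 − (τ₁ e^(−t/τ₁) − τ₂ e^(−t/τ₂))/(τ₁ − τ₂)].
At t = 13.36: e^(−t/τ₁) = 0.397196, e^(−t/τ₂) = 0.113782.
C₂ = 0.8508·[1 − (14.4695·0.397196 − 6.14684·0.113782)/(8.32262)] = 0.8508·0.393482 = 0.334774 mg/L.

0.3348 mg/L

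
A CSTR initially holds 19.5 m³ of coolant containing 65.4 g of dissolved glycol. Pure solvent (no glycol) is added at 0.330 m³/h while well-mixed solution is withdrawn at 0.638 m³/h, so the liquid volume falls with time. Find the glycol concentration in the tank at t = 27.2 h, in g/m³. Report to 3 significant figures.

1.84 g/m³

Let m(t) be the amount of glycol. Volume: V(t) = V₀ + (Q_in − Q_out) t = 19.5 − 0.30800 t; V(27.2) = 11.122 m³.
No glycol enters, so dm/dt = −Q_out · (m/V).
Separate: dm/m = −Q_out dt/V(t) ⇒ ln(m/m₀) = −(Q_out/(Q_in−Q_out)) ln(V/V₀).
m = m₀ (V₀/V)^(Q_out/(Q_in−Q_out)) = 65.4 × (19.5/11.122)^(-2.0714) = 20.440 g.
C = m/V = 20.440/11.122 = 1.8378 g/m³.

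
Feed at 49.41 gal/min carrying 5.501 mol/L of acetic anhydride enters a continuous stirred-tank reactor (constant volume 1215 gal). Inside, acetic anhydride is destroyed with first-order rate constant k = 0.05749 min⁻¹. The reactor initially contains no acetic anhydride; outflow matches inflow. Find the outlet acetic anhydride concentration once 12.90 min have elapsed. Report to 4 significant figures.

1.637 mol/L

Accumulation = in − out − consumed: V dC/dt = Q C_in − Q C − k V C.
dC/dt = (Q/V) C_in − (Q/V + k) C; effective rate a = Q/V + k = 0.0406667 + 0.05749 = 0.0981567 min⁻¹.
C_ss = Q C_in/(Q + kV) = 2.27908 mol/L; C(t) = C_ss + (C₀ − C_ss) e^(−a t).
C(12.90) = 2.27908 + (-2.27908)·e^(−0.0981567·12.90) = 2.27908 + (-2.27908)·0.281895 = 1.63662 mol/L.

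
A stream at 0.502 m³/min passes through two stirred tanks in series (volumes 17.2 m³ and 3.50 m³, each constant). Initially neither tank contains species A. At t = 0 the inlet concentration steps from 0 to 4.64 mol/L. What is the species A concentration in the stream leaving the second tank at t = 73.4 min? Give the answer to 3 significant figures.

Time constants: τᵢ = Vᵢ/Q for each well-mixed tank.
τ₁ = 17.2/0.502 = 34.263 min; τ₂ = 3.50/0.502 = 6.9721 min.
Tank 1: C₁ = C_in(1 − e^(−t/τ₁)). Tank 2 (τ₁ ≠ τ₂): C₂ = C_in[1 − (τ₁ e^(−t/τ₁) − τ₂ e^(−t/τ₂))/(τ₁ − τ₂)].
At t = 73.4: e^(−t/τ₁) = 0.11739, e^(−t/τ₂) = 2.6785e-05.
C₂ = 4.64·[1 − (34.263·0.11739 − 6.9721·2.6785e-05)/(27.291)] = 4.64·0.85263 = 3.9562 mol/L.

3.96 mol/L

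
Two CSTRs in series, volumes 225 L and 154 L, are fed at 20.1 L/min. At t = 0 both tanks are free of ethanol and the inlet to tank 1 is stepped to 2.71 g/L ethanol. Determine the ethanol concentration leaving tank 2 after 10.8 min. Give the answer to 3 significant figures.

Time constants: τᵢ = Vᵢ/Q for each well-mixed tank.
τ₁ = 225/20.1 = 11.194 min; τ₂ = 154/20.1 = 7.6617 min.
Solving the cascade with C₁(0)=C₂(0)=0 gives C₂(t) = C_in[1 − (τ₁ e^(−t/τ₁) − τ₂ e^(−t/τ₂))/(τ₁ − τ₂)].
At t = 10.8: e^(−t/τ₁) = 0.38106, e^(−t/τ₂) = 0.24424.
C₂ = 2.71·[1 − (11.194·0.38106 − 7.6617·0.24424)/(3.5323)] = 2.71·0.32217 = 0.87309 g/L.

0.873 g/L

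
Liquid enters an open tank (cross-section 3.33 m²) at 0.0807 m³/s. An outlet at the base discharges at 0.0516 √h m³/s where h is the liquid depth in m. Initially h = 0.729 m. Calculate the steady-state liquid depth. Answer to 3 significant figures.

Level balance: A dh/dt = 0.0807 − 0.0516 √h. Setting dh/dt = 0:
Q_in = 0.0516 √h_ss ⇒ √h_ss = 0.0807/0.0516 = 1.5640.
h_ss = 1.5640² = 2.4460 m. (Since h₀ = 0.729 m < h_ss, the level will rise toward this value.)

2.45 m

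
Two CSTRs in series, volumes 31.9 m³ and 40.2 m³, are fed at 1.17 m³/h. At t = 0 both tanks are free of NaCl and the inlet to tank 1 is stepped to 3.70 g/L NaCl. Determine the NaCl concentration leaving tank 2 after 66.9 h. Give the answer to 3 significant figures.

2.37 g/L

Each tank obeys Vᵢ dCᵢ/dt = Q(Cᵢ₋₁ − Cᵢ), so τᵢ = Vᵢ/Q.
τ₁ = 31.9/1.17 = 27.265 h; τ₂ = 40.2/1.17 = 34.359 h.
Solving the cascade with C₁(0)=C₂(0)=0 gives C₂(t) = C_in[1 − (τ₁ e^(−t/τ₁) − τ₂ e^(−t/τ₂))/(τ₁ − τ₂)].
At t = 66.9: e^(−t/τ₁) = 0.085975, e^(−t/τ₂) = 0.14269.
C₂ = 3.70·[1 − (27.265·0.085975 − 34.359·0.14269)/(-7.0940)] = 3.70·0.63934 = 2.3656 g/L.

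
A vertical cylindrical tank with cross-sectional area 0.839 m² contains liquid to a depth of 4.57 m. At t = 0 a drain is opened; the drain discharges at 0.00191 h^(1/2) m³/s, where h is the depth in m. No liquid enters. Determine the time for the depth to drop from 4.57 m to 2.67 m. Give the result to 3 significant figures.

443 s

Mass balance (ρ constant): A dh/dt = −0.00191 √h.
∫ h^(−1/2) dh = −(0.00191/A) ∫ dt, giving 2√h = 2√h₀ − (0.00191/A) t.
t = 2A(√h₀ − √h)/0.00191 = 2·0.839·(√4.57 − √2.67)/0.00191
  = 1.6780 × (2.1378 − 1.6340) / 0.00191 = 442.55 s.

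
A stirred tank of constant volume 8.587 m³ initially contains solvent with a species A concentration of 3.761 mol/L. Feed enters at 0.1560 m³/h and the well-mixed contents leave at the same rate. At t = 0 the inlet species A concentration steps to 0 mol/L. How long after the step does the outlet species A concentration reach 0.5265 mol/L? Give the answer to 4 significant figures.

108.2 h

Species balance: V dC/dt = Q(C_in − C) ⇒ τ = V/Q = 55.0449 h.
C(t) = C_in + (C₀ − C_in) e^(−t/τ). Set C = 0.5265 and solve for t:
e^(−t/τ) = (C − C_in)/(C₀ − C_in) = (0.5265 − 0)/(3.761 − 0) = 0.139989
t = −τ ln(…) = 55.0449 × 1.96619 = 108.229 h.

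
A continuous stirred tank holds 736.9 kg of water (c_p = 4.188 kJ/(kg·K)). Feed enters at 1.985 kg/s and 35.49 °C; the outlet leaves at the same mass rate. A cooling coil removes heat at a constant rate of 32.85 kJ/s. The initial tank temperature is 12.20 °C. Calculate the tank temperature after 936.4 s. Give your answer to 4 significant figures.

29.99 °C

Energy balance: M c_p dT/dt = ṁ c_p (T_in − T) − 32.85.
Rearrange: dT/dt = (T_ss − T)/τ with τ = M/ṁ = 371.234 s and T_ss = T_in − Q̇/(ṁ c_p) = 31.5384 °C.
T approaches T_ss exponentially: T(t) = T_ss + (T₀ − T_ss) e^(−t/τ).
T(936.4) = 31.5384 + (-19.3384)·e^(−936.4/371.234) = 31.5384 + (-19.3384)·0.0802670 = 29.9862 °C.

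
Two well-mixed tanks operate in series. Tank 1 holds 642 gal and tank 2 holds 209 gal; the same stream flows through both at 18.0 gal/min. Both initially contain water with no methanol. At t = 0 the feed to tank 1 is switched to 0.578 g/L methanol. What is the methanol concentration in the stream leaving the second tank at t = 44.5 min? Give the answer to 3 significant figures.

0.338 g/L

Species balance on tank i: dCᵢ/dt = (Cᵢ₋₁ − Cᵢ)/τᵢ with τᵢ = Vᵢ/Q.
τ₁ = 642/18.0 = 35.667 min; τ₂ = 209/18.0 = 11.611 min.
Solving the cascade with C₁(0)=C₂(0)=0 gives C₂(t) = C_in[1 − (τ₁ e^(−t/τ₁) − τ₂ e^(−t/τ₂))/(τ₁ − τ₂)].
At t = 44.5: e^(−t/τ₁) = 0.28717, e^(−t/τ₂) = 0.021655.
C₂ = 0.578·[1 − (35.667·0.28717 − 11.611·0.021655)/(24.056)] = 0.578·0.58466 = 0.33794 g/L.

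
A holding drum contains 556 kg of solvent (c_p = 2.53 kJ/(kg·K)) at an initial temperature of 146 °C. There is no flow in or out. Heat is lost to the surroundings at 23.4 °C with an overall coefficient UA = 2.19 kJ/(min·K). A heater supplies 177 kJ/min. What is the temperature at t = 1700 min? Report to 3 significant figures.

107 °C

M c_p dT/dt = −UA(T − T_amb) + Q̇.
dT/dt = (T_ss − T)/τ with T_ss = T_amb + Q̇/UA = 23.4 + 177/2.19 = 104.22 °C, τ = M c_p/UA = 556·2.53/2.19 = 642.32 min.
This is linear first-order; T(t) = T_ss + (T₀ − T_ss) e^(−t/τ).
T(1700) = 104.22 + (41.778)·0.070888 = 107.18 °C.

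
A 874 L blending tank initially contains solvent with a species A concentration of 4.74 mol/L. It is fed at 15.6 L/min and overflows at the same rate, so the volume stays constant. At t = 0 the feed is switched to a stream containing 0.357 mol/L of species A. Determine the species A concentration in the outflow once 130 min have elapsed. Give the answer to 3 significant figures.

Unsteady species balance (constant V, well mixed): V dC/dt = Q(C_in − C).
Time constant τ = V/Q = 874/15.6 = 56.026 min.
Solution: C(t) = C_in + (C₀ − C_in) e^(−t/τ).
C(130) = 0.357 + (4.74 − 0.357)·e^(−130/56.026) = 0.357 + (4.3830)·0.098238 = 0.78758 mol/L.

0.788 mol/L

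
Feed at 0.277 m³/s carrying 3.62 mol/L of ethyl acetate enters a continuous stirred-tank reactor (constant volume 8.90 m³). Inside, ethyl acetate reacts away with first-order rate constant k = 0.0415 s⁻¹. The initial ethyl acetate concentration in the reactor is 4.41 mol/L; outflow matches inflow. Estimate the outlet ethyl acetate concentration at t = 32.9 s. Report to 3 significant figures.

Accumulation = in − out − consumed: V dC/dt = Q C_in − Q C − k V C.
This is linear with rate a = Q/V + k = 0.072624 s⁻¹.
C_ss = Q C_in/(Q + kV) = 1.5514 mol/L; C(t) = C_ss + (C₀ − C_ss) e^(−a t).
C(32.9) = 1.5514 + (2.8586)·e^(−0.072624·32.9) = 1.5514 + (2.8586)·0.091692 = 1.8135 mol/L.

1.81 mol/L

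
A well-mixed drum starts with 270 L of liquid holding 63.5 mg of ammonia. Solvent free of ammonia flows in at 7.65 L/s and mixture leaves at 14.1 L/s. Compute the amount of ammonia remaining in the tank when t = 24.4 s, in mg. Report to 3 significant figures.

Let m(t) be the amount of ammonia. Volume: V(t) = V₀ + (Q_in − Q_out) t = 270 − 6.4500 t; V(24.4) = 112.62 L.
Species balance (pure solvent in): dm/dt = −Q_out · m/V(t).
dm/m = −Q_out dt/(V₀ − 6.4500 t); integrating gives ln(m/m₀) = −(Q_out/(Q_in−Q_out)) ln(V/V₀).
m = m₀ (V₀/V)^(Q_out/(Q_in−Q_out)) = 63.5 × (270/112.62)^(-2.1860) = 9.3892 mg.

9.39 mg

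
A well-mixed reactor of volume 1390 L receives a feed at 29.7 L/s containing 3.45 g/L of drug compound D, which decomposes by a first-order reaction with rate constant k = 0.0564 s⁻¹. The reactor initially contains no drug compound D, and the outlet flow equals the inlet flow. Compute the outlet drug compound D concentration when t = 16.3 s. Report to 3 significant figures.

0.681 g/L

Species balance: V dC/dt = Q C_in − Q C − k V C.
dC/dt = (Q/V) C_in − (Q/V + k) C; effective rate a = Q/V + k = 0.021367 + 0.0564 = 0.077767 s⁻¹.
C_ss = Q C_in/(Q + kV) = 0.94791 g/L; C(t) = C_ss + (C₀ − C_ss) e^(−a t).
C(16.3) = 0.94791 + (-0.94791)·e^(−0.077767·16.3) = 0.94791 + (-0.94791)·0.28151 = 0.68107 g/L.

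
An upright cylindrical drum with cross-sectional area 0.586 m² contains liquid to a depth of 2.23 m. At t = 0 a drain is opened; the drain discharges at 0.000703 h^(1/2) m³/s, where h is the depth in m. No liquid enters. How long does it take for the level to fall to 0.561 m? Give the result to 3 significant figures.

Accumulation of liquid (constant cross-section A): A dh/dt = −0.000703 √h.
Separate and integrate: 2(√h − √h₀) = −(0.000703/A) t.
t = 2A(√h₀ − √h)/0.000703 = 2·0.586·(√2.23 − √0.561)/0.000703
  = 1.1720 × (1.4933 − 0.74900) / 0.000703 = 1240.9 s.

1240 s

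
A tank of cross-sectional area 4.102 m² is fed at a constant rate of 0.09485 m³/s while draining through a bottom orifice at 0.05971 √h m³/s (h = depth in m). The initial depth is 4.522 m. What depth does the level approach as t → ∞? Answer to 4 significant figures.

2.523 m

Mass balance (ρ constant): A dh/dt = Q_in − 0.05971 √h. At steady state dh/dt = 0:
Q_in = 0.05971 √h_ss ⇒ √h_ss = 0.09485/0.05971 = 1.58851.
h_ss = 1.58851² = 2.52337 m. (Since h₀ = 4.522 m > h_ss, the level will fall toward this value.)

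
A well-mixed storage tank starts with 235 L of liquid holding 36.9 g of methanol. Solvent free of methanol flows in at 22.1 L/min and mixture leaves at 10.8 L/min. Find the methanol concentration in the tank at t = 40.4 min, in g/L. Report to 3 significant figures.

Total volume: dV/dt = Q_in − Q_out = 11.300 L/min, so V(t) = 235 + 11.300 t and V(40.4) = 691.52 L.
Species balance (pure solvent in): dm/dt = −Q_out · m/V(t).
Separate: dm/m = −Q_out dt/V(t) ⇒ ln(m/m₀) = −(Q_out/(Q_in−Q_out)) ln(V/V₀).
m = m₀ (V₀/V)^(Q_out/(Q_in−Q_out)) = 36.9 × (235/691.52)^(0.95575) = 13.153 g.
C = m/V = 13.153/691.52 = 0.019021 g/L.

0.0190 g/L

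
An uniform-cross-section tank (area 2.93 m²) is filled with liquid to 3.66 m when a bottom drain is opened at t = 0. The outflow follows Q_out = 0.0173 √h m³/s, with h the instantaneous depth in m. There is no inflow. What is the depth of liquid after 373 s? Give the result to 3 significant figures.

With no inflow, A dh/dt = −0.0173 √h.
This is separable: 2 d(√h)/dt = −0.0173/A, so √h = √h₀ − (0.0173/(2A)) t.
√h = √3.66 − 0.0173·373/(2·2.93) = 1.9131 − 1.1012 = 0.81194.
h = 0.81194² = 0.65924 m.

0.659 m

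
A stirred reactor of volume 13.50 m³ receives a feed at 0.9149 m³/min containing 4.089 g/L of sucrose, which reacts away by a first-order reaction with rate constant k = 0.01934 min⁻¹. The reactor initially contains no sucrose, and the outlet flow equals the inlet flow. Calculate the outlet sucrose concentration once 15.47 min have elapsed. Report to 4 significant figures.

Species balance: V dC/dt = Q C_in − Q C − k V C.
dC/dt = (Q/V) C_in − (Q/V + k) C; effective rate a = Q/V + k = 0.0677704 + 0.01934 = 0.0871104 min⁻¹.
C_ss = Q C_in/(Q + kV) = 3.18117 g/L; C(t) = C_ss + (C₀ − C_ss) e^(−a t).
C(15.47) = 3.18117 + (-3.18117)·e^(−0.0871104·15.47) = 3.18117 + (-3.18117)·0.259864 = 2.35450 g/L.

2.355 g/L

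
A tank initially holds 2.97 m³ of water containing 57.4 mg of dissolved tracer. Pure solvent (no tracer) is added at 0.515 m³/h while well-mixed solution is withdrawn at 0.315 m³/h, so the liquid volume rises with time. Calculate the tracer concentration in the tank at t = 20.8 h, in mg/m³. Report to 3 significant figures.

Total volume: dV/dt = Q_in − Q_out = 0.20000 m³/h, so V(t) = 2.97 + 0.20000 t and V(20.8) = 7.1300 m³.
Species balance (pure solvent in): dm/dt = −Q_out · m/V(t).
dm/m = −Q_out dt/(V₀ + 0.20000 t); integrating gives ln(m/m₀) = −(Q_out/(Q_in−Q_out)) ln(V/V₀).
m = m₀ (V₀/V)^(Q_out/(Q_in−Q_out)) = 57.4 × (2.97/7.1300)^(1.5750) = 14.451 mg.
C = m/V = 14.451/7.1300 = 2.0267 mg/m³.

2.03 mg/m³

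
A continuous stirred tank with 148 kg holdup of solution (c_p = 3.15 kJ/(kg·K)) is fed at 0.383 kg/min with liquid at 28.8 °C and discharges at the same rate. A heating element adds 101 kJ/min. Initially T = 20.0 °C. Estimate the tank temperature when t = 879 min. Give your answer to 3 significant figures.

Energy balance: M c_p dT/dt = ṁ c_p (T_in − T) + 101.
τ = M/ṁ = 386.42 min; T_ss = T_in + Q̇/(ṁ c_p) = 28.8 + 101/(0.383·3.15) = 112.52 °C.
Integrating: T(t) = T_ss + (T₀ − T_ss) e^(−t/τ).
T(879) = 112.52 + (-92.517)·e^(−879/386.42) = 112.52 + (-92.517)·0.10283 = 103.00 °C.

103 °C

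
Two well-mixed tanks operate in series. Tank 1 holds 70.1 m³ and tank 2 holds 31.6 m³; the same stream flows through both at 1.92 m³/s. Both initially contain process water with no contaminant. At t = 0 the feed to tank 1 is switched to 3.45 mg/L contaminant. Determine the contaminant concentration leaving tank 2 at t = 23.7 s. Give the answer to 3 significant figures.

0.839 mg/L

Species balance on tank i: dCᵢ/dt = (Cᵢ₋₁ − Cᵢ)/τᵢ with τᵢ = Vᵢ/Q.
τ₁ = 70.1/1.92 = 36.510 s; τ₂ = 31.6/1.92 = 16.458 s.
Solving the cascade with C₁(0)=C₂(0)=0 gives C₂(t) = C_in[1 − (τ₁ e^(−t/τ₁) − τ₂ e^(−t/τ₂))/(τ₁ − τ₂)].
At t = 23.7: e^(−t/τ₁) = 0.52250, e^(−t/τ₂) = 0.23693.
C₂ = 3.45·[1 − (36.510·0.52250 − 16.458·0.23693)/(20.052)] = 3.45·0.24311 = 0.83872 mg/L.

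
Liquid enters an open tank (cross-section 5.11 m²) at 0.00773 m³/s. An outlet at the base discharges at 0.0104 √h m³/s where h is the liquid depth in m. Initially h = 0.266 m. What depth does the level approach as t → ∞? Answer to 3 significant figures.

Mass balance (ρ constant): A dh/dt = Q_in − 0.0104 √h. At steady state dh/dt = 0:
Q_in = 0.0104 √h_ss ⇒ √h_ss = 0.00773/0.0104 = 0.74327.
h_ss = 0.74327² = 0.55245 m. (Since h₀ = 0.266 m < h_ss, the level will rise toward this value.)

0.552 m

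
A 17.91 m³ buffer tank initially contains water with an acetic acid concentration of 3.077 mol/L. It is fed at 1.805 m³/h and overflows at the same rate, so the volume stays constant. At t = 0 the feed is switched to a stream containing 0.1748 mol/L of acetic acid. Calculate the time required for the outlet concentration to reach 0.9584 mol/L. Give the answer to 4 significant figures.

Species balance: V dC/dt = Q(C_in − C) ⇒ τ = V/Q = 9.92244 h.
C(t) = C_in + (C₀ − C_in) e^(−t/τ). Set C = 0.9584 and solve for t:
e^(−t/τ) = (C − C_in)/(C₀ − C_in) = (0.9584 − 0.1748)/(3.077 − 0.1748) = 0.270002
t = −τ ln(…) = 9.92244 × 1.30933 = 12.9917 h.

12.99 h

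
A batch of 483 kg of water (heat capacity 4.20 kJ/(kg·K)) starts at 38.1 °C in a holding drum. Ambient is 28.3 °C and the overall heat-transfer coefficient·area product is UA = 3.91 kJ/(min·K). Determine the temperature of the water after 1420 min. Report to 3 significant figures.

M c_p dT/dt = −UA(T − T_amb).
dT/dt = (T_ss − T)/τ with T_ss = T_amb = 28.300 °C, τ = M c_p/UA = 483·4.20/3.91 = 518.82 min.
This is linear first-order; T(t) = T_ss + (T₀ − T_ss) e^(−t/τ).
T(1420) = 28.300 + (9.8000)·0.064767 = 28.935 °C.

28.9 °C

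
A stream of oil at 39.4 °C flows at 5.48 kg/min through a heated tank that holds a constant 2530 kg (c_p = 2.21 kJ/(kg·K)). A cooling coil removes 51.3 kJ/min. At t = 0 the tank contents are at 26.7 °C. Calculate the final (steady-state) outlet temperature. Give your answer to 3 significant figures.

Energy balance: M c_p dT/dt = ṁ c_p (T_in − T) − 51.3.
At steady state dT/dt = 0 ⇒ T_ss = T_in − Q̇/(ṁ c_p) = 39.4 − 51.3/(5.48·2.21) = 35.164 °C.

35.2 °C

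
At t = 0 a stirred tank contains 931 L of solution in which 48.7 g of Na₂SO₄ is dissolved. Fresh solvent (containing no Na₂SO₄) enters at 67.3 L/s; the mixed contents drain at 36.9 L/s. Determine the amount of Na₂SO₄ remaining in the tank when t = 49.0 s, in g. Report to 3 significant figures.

Let m(t) be the amount of Na₂SO₄. Volume: V(t) = V₀ + (Q_in − Q_out) t = 931 + 30.400 t; V(49.0) = 2420.6 L.
Species balance (pure solvent in): dm/dt = −Q_out · m/V(t).
dm/m = −Q_out dt/(V₀ + 30.400 t); integrating gives ln(m/m₀) = −(Q_out/(Q_in−Q_out)) ln(V/V₀).
m = m₀ (V₀/V)^(Q_out/(Q_in−Q_out)) = 48.7 × (931/2420.6)^(1.2138) = 15.270 g.

15.3 g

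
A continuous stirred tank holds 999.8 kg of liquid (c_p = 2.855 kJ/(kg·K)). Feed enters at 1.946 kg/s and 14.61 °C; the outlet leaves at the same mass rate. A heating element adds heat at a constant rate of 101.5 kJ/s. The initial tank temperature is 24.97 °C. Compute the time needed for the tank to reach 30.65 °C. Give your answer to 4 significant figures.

650.6 s

M c_p dT/dt = ṁ c_p (T_in − T) + Q̇.
τ = M/ṁ = 513.772 s; T_ss = T_in + Q̇/(ṁ c_p) = 32.8791 °C.
T(t) = T_ss + (T₀ − T_ss) e^(−t/τ). Set T = 30.65:
e^(−t/τ) = (30.65 − 32.8791)/(24.97 − 32.8791) = 0.281840
t = −513.772 · ln(0.281840) = 650.649 s.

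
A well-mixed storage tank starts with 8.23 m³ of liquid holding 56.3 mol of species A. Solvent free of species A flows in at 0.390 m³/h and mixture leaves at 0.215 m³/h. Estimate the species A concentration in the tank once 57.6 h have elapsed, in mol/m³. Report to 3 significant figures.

Let m(t) be the amount of species A. Volume: V(t) = V₀ + (Q_in − Q_out) t = 8.23 + 0.17500 t; V(57.6) = 18.310 m³.
Species balance (pure solvent in): dm/dt = −Q_out · m/V(t).
dm/m = −Q_out dt/(V₀ + 0.17500 t); integrating gives ln(m/m₀) = −(Q_out/(Q_in−Q_out)) ln(V/V₀).
m = m₀ (V₀/V)^(Q_out/(Q_in−Q_out)) = 56.3 × (8.23/18.310)^(1.2286) = 21.078 mol.
C = m/V = 21.078/18.310 = 1.1512 mol/m³.

1.15 mol/m³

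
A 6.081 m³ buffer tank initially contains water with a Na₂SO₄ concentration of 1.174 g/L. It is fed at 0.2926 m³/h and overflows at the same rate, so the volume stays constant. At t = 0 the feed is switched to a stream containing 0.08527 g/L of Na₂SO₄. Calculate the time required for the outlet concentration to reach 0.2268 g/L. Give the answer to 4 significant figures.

Mass balance on the solute (V constant): V dC/dt = Q(C_in − C), so τ = V/Q = 20.7826 h.
C(t) = C_in + (C₀ − C_in) e^(−t/τ). Set C = 0.2268 and solve for t:
e^(−t/τ) = (C − C_in)/(C₀ − C_in) = (0.2268 − 0.08527)/(1.174 − 0.08527) = 0.129995
t = −τ ln(…) = 20.7826 × 2.04026 = 42.4019 h.

42.40 h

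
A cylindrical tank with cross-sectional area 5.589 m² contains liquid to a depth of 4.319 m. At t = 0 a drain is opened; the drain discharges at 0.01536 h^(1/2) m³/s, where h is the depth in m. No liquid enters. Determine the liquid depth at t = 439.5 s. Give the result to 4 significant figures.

Mass balance (ρ constant): A dh/dt = −0.01536 √h.
∫ h^(−1/2) dh = −(0.01536/A) ∫ dt, giving 2√h = 2√h₀ − (0.01536/A) t.
√h = √4.319 − 0.01536·439.5/(2·5.589) = 2.07822 − 0.603929 = 1.47429.
h = 1.47429² = 2.17353 m.

2.174 m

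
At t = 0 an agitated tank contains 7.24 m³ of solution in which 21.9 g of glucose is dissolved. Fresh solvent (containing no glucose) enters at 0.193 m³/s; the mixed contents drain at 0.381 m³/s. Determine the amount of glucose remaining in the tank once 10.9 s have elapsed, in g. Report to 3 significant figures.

Let m(t) be the amount of glucose. Volume: V(t) = V₀ + (Q_in − Q_out) t = 7.24 − 0.18800 t; V(10.9) = 5.1908 m³.
No glucose enters, so dm/dt = −Q_out · (m/V).
Separate: dm/m = −Q_out dt/V(t) ⇒ ln(m/m₀) = −(Q_out/(Q_in−Q_out)) ln(V/V₀).
m = m₀ (V₀/V)^(Q_out/(Q_in−Q_out)) = 21.9 × (7.24/5.1908)^(-2.0266) = 11.158 g.

11.2 g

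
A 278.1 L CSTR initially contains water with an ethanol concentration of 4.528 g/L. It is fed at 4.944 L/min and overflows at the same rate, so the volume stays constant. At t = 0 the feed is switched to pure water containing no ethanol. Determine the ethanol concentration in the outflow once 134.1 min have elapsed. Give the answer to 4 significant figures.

0.4174 g/L

Transient balance on the dissolved component: V dC/dt = Q(C_in − C).
So dC/dt = (C_in − C)/τ with τ = V/Q = 278.1/4.944 = 56.2500 min.
C approaches C_in exponentially: C(t) = C_in + (C₀ − C_in) e^(−t/τ).
C(134.1) = 0 + (4.528 − 0)·e^(−134.1/56.2500) = 0 + (4.52800)·0.0921811 = 0.417396 g/L.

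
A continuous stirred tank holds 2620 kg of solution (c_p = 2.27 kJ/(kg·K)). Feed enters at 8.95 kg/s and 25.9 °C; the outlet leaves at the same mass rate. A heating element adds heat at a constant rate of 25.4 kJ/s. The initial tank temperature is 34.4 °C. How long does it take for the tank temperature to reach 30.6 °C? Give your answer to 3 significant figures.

217 s

Unsteady energy balance on the tank contents: M c_p dT/dt = ṁ c_p (T_in − T) + 25.4.
τ = M/ṁ = 292.74 s; T_ss = T_in + Q̇/(ṁ c_p) = 27.150 °C.
T(t) = T_ss + (T₀ − T_ss) e^(−t/τ). Set T = 30.6:
e^(−t/τ) = (30.6 − 27.150)/(34.4 − 27.150) = 0.47585
t = −292.74 · ln(0.47585) = 217.40 s.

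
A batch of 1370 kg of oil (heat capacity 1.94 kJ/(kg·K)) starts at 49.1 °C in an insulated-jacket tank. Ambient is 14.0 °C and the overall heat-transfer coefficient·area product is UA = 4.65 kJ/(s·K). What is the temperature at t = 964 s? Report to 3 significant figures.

Lumped-capacitance energy balance: M c_p dT/dt = UA(T_amb − T).
dT/dt = (T_ss − T)/τ with T_ss = T_amb = 14.000 °C, τ = M c_p/UA = 1370·1.94/4.65 = 571.57 s.
T approaches T_ss exponentially: T(t) = T_ss + (T₀ − T_ss) e^(−t/τ).
T(964) = 14.000 + (35.100)·0.18515 = 20.499 °C.

20.5 °C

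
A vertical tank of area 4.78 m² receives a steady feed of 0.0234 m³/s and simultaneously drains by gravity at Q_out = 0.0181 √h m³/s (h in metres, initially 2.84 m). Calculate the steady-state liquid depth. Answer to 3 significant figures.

Accumulation of liquid (constant cross-section A): A dh/dt = Q_in − 0.0181 √h. At steady state dh/dt = 0:
Q_in = 0.0181 √h_ss ⇒ √h_ss = 0.0234/0.0181 = 1.2928.
h_ss = 1.2928² = 1.6714 m. (Since h₀ = 2.84 m > h_ss, the level will fall toward this value.)

1.67 m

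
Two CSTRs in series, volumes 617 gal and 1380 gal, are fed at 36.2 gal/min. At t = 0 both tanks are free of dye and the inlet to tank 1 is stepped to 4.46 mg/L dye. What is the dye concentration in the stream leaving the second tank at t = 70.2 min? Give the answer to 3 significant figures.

3.24 mg/L

Each tank obeys Vᵢ dCᵢ/dt = Q(Cᵢ₋₁ − Cᵢ), so τᵢ = Vᵢ/Q.
τ₁ = 617/36.2 = 17.044 min; τ₂ = 1380/36.2 = 38.122 min.
Tank 1: C₁ = C_in(1 − e^(−t/τ₁)). Tank 2 (τ₁ ≠ τ₂): C₂ = C_in[1 − (τ₁ e^(−t/τ₁) − τ₂ e^(−t/τ₂))/(τ₁ − τ₂)].
At t = 70.2: e^(−t/τ₁) = 0.016266, e^(−t/τ₂) = 0.15858.
C₂ = 4.46·[1 − (17.044·0.016266 − 38.122·0.15858)/(-21.077)] = 4.46·0.72633 = 3.2394 mg/L.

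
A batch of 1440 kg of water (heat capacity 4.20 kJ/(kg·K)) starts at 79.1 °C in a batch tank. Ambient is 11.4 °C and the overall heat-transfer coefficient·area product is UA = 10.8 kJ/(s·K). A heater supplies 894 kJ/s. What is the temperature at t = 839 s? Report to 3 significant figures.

90.8 °C

M c_p dT/dt = −UA(T − T_amb) + Q̇.
dT/dt = (T_ss − T)/τ with T_ss = T_amb + Q̇/UA = 11.4 + 894/10.8 = 94.178 °C, τ = M c_p/UA = 1440·4.20/10.8 = 560.00 s.
Solution: T(t) = T_ss + (T₀ − T_ss) e^(−t/τ).
T(839) = 94.178 + (-15.078)·0.22353 = 90.807 °C.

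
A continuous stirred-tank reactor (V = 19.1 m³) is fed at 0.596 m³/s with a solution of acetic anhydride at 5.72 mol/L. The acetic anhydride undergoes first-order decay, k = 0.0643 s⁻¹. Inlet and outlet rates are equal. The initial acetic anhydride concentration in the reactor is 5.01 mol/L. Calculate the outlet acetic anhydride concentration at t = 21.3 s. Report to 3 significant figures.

2.28 mol/L

Species balance: V dC/dt = Q C_in − Q C − k V C.
dC/dt = (Q/V) C_in − (Q/V + k) C; effective rate a = Q/V + k = 0.031204 + 0.0643 = 0.095504 s⁻¹.
C_ss = Q C_in/(Q + kV) = 1.8689 mol/L; C(t) = C_ss + (C₀ − C_ss) e^(−a t).
C(21.3) = 1.8689 + (3.1411)·e^(−0.095504·21.3) = 1.8689 + (3.1411)·0.13078 = 2.2797 mol/L.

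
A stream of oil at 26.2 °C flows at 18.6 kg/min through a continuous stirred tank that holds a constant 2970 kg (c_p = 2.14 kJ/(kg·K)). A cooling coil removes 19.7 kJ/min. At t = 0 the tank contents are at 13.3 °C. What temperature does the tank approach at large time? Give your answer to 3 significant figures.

25.7 °C

M c_p dT/dt = ṁ c_p (T_in − T) − Q̇.
At steady state dT/dt = 0 ⇒ T_ss = T_in − Q̇/(ṁ c_p) = 26.2 − 19.7/(18.6·2.14) = 25.705 °C.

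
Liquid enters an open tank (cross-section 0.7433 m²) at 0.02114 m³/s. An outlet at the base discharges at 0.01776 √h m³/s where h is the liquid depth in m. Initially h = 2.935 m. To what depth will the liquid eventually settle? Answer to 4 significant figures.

Mass balance (ρ constant): A dh/dt = Q_in − 0.01776 √h. At steady state dh/dt = 0:
Q_in = 0.01776 √h_ss ⇒ √h_ss = 0.02114/0.01776 = 1.19032.
h_ss = 1.19032² = 1.41685 m. (Since h₀ = 2.935 m > h_ss, the level will fall toward this value.)

1.417 m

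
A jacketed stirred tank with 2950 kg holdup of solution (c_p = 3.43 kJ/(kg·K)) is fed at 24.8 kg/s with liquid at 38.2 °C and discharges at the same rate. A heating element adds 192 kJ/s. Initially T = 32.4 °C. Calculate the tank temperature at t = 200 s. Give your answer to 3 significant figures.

39.0 °C

Heat balance on the well-mixed liquid: M c_p dT/dt = ṁ c_p (T_in − T) + 192.
τ = M/ṁ = 118.95 s; T_ss = T_in + Q̇/(ṁ c_p) = 38.2 + 192/(24.8·3.43) = 40.457 °C.
T approaches T_ss exponentially: T(t) = T_ss + (T₀ − T_ss) e^(−t/τ).
T(200) = 40.457 + (-8.0571)·e^(−200/118.95) = 40.457 + (-8.0571)·0.18612 = 38.958 °C.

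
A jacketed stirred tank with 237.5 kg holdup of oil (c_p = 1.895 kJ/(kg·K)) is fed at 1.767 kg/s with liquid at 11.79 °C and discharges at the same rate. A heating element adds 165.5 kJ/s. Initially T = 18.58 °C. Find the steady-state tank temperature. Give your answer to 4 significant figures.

61.22 °C

First-law balance (no shaft work): M c_p dT/dt = ṁ c_p (T_in − T) + 165.5.
At steady state dT/dt = 0 ⇒ T_ss = T_in + Q̇/(ṁ c_p) = 11.79 + 165.5/(1.767·1.895) = 61.2156 °C.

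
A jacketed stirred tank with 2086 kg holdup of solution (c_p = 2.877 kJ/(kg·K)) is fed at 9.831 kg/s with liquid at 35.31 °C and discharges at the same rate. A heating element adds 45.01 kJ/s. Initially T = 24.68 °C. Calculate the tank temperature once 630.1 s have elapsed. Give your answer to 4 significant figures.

M c_p dT/dt = ṁ c_p (T_in − T) + Q̇.
τ = M/ṁ = 212.186 s; T_ss = T_in + Q̇/(ṁ c_p) = 35.31 + 45.01/(9.831·2.877) = 36.9014 °C.
Solution: T(t) = T_ss + (T₀ − T_ss) e^(−t/τ).
T(630.1) = 36.9014 + (-12.2214)·e^(−630.1/212.186) = 36.9014 + (-12.2214)·0.0513256 = 36.2741 °C.

36.27 °C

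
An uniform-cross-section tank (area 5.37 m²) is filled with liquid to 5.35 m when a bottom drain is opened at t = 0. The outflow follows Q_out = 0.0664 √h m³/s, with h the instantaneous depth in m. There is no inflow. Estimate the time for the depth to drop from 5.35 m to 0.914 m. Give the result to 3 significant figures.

219 s

Accumulation of liquid (constant cross-section A): A dh/dt = −0.0664 √h.
Separate and integrate: 2(√h − √h₀) = −(0.0664/A) t.
t = 2A(√h₀ − √h)/0.0664 = 2·5.37·(√5.35 − √0.914)/0.0664
  = 10.740 × (2.3130 − 0.95603) / 0.0664 = 219.49 s.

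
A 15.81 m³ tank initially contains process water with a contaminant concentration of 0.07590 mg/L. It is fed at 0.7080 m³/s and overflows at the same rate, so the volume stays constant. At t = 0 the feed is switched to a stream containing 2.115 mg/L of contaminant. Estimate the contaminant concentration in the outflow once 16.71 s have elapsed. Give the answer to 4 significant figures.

Accumulation = in − out for the solute gives V dC/dt = Q(C_in − C).
So dC/dt = (C_in − C)/τ with τ = V/Q = 15.81/0.7080 = 22.3305 s.
C approaches C_in exponentially: C(t) = C_in + (C₀ − C_in) e^(−t/τ).
C(16.71) = 2.115 + (0.07590 − 2.115)·e^(−16.71/22.3305) = 2.115 + (-2.03910)·0.473169 = 1.15016 mg/L.

1.150 mg/L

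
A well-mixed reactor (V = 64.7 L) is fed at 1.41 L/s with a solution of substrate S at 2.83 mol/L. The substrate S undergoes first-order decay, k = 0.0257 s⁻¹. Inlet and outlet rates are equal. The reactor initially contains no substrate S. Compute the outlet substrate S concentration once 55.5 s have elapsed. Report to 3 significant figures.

1.21 mol/L

Accumulation = in − out − consumed: V dC/dt = Q C_in − Q C − k V C.
dC/dt = (Q/V) C_in − (Q/V + k) C; effective rate a = Q/V + k = 0.021793 + 0.0257 = 0.047493 s⁻¹.
C_ss = Q C_in/(Q + kV) = 1.2986 mol/L; C(t) = C_ss + (C₀ − C_ss) e^(−a t).
C(55.5) = 1.2986 + (-1.2986)·e^(−0.047493·55.5) = 1.2986 + (-1.2986)·0.071658 = 1.2055 mol/L.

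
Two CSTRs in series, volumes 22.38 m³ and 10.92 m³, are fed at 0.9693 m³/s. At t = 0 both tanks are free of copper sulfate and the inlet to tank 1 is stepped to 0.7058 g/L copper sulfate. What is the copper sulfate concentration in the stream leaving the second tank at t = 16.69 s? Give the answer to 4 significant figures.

0.1897 g/L

Each tank obeys Vᵢ dCᵢ/dt = Q(Cᵢ₋₁ − Cᵢ), so τᵢ = Vᵢ/Q.
τ₁ = 22.38/0.9693 = 23.0888 s; τ₂ = 10.92/0.9693 = 11.2659 s.
Solving the cascade with C₁(0)=C₂(0)=0 gives C₂(t) = C_in[1 − (τ₁ e^(−t/τ₁) − τ₂ e^(−t/τ₂))/(τ₁ − τ₂)].
At t = 16.69: e^(−t/τ₁) = 0.485362, e^(−t/τ₂) = 0.227304.
C₂ = 0.7058·[1 − (23.0888·0.485362 − 11.2659·0.227304)/(11.8230)] = 0.7058·0.268740 = 0.189677 g/L.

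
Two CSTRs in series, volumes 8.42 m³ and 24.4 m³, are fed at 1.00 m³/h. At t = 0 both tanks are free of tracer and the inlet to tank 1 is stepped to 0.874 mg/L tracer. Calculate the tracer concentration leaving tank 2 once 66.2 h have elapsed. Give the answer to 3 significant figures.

Time constants: τᵢ = Vᵢ/Q for each well-mixed tank.
τ₁ = 8.42/1.00 = 8.4200 h; τ₂ = 24.4/1.00 = 24.400 h.
Tank 1: C₁ = C_in(1 − e^(−t/τ₁)). Tank 2 (τ₁ ≠ τ₂): C₂ = C_in[1 − (τ₁ e^(−t/τ₁) − τ₂ e^(−t/τ₂))/(τ₁ − τ₂)].
At t = 66.2: e^(−t/τ₁) = 0.00038501, e^(−t/τ₂) = 0.066330.
C₂ = 0.874·[1 − (8.4200·0.00038501 − 24.400·0.066330)/(-15.980)] = 0.874·0.89892 = 0.78566 mg/L.

0.786 mg/L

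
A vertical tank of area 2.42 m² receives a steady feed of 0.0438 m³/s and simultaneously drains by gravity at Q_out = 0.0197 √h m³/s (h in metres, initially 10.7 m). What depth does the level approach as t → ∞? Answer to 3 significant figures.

A dh/dt = Q_in − 0.0197 √h. Steady state requires inflow = outflow:
Q_in = 0.0197 √h_ss ⇒ √h_ss = 0.0438/0.0197 = 2.2234.
h_ss = 2.2234² = 4.9433 m. (Since h₀ = 10.7 m > h_ss, the level will fall toward this value.)

4.94 m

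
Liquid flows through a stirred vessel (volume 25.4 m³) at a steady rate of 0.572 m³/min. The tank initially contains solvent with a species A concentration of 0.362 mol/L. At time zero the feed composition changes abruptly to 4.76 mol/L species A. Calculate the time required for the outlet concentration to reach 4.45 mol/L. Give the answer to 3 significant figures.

Species balance: V dC/dt = Q(C_in − C) ⇒ τ = V/Q = 44.406 min.
C(t) = C_in + (C₀ − C_in) e^(−t/τ). Set C = 4.45 and solve for t:
e^(−t/τ) = (C − C_in)/(C₀ − C_in) = (4.45 − 4.76)/(0.362 − 4.76) = 0.070487
t = −τ ln(…) = 44.406 × 2.6523 = 117.78 min.

118 min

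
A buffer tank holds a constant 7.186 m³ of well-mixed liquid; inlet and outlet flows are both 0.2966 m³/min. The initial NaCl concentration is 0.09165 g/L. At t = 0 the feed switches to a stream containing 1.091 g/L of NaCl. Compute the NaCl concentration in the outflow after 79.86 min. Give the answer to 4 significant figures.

1.054 g/L

Accumulation = in − out for the solute gives V dC/dt = Q(C_in − C).
Rewrite as dC/dt + C/τ = C_in/τ, τ = V/Q = 24.2279 min.
Solution: C(t) = C_in + (C₀ − C_in) e^(−t/τ).
C(79.86) = 1.091 + (0.09165 − 1.091)·e^(−79.86/24.2279) = 1.091 + (-0.999350)·0.0370237 = 1.05400 g/L.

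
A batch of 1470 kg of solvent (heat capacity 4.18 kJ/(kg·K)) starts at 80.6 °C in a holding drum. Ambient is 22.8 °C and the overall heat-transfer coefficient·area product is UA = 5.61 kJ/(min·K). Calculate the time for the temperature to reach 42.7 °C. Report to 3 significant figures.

1170 min

Lumped-capacitance energy balance: M c_p dT/dt = UA(T_amb − T).
τ = M c_p/UA = 1095.3 min; T_ss = T_amb = 22.800 °C.
T(t) = T_ss + (T₀ − T_ss)e^(−t/τ); set T = 42.7:
t = −τ ln[(T − T_ss)/(T₀ − T_ss)] = −1095.3 · ln(0.34429) = 1167.9 min.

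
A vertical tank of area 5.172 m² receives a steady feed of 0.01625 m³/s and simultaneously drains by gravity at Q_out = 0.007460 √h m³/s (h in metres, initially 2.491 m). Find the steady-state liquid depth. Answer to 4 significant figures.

4.745 m

Mass balance (ρ constant): A dh/dt = Q_in − 0.007460 √h. At steady state dh/dt = 0:
Q_in = 0.007460 √h_ss ⇒ √h_ss = 0.01625/0.007460 = 2.17828.
h_ss = 2.17828² = 4.74492 m. (Since h₀ = 2.491 m < h_ss, the level will rise toward this value.)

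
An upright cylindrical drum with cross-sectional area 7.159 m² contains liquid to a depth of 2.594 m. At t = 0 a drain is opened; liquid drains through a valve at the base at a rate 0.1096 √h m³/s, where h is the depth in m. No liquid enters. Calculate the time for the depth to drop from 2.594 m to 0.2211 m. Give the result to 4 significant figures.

A dh/dt = −Q_out = −0.1096 √h.
Separate and integrate: 2(√h − √h₀) = −(0.1096/A) t.
t = 2A(√h₀ − √h)/0.1096 = 2·7.159·(√2.594 − √0.2211)/0.1096
  = 14.3180 × (1.61059 − 0.470213) / 0.1096 = 148.977 s.

149.0 s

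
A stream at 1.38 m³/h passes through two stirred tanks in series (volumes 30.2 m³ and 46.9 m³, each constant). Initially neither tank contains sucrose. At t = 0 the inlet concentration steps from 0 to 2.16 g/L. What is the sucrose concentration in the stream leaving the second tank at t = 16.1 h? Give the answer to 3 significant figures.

0.254 g/L

Time constants: τᵢ = Vᵢ/Q for each well-mixed tank.
τ₁ = 30.2/1.38 = 21.884 h; τ₂ = 46.9/1.38 = 33.986 h.
Tank 1: C₁ = C_in(1 − e^(−t/τ₁)). Tank 2 (τ₁ ≠ τ₂): C₂ = C_in[1 − (τ₁ e^(−t/τ₁) − τ₂ e^(−t/τ₂))/(τ₁ − τ₂)].
At t = 16.1: e^(−t/τ₁) = 0.47917, e^(−t/τ₂) = 0.62267.
C₂ = 2.16·[1 − (21.884·0.47917 − 33.986·0.62267)/(-12.101)] = 2.16·0.11782 = 0.25449 g/L.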